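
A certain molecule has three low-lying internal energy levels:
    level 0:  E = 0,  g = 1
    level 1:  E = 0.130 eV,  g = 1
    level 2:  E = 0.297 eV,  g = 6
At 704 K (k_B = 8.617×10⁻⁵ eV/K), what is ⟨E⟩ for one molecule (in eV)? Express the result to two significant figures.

0.025 eV

k_BT = 8.617×10⁻⁵ × 704 K = 0.06066 eV.
Eᵢ/kT = 0, 2.143, 4.896.
Z = Σ gᵢe^(−Eᵢ/kT) = 1·e^(−0) + 1·e^(−2.143) + 6·e^(−4.896) = 1.000 + 0.1173 + 0.04486 = 1.162.
⟨E⟩ = Σ Eᵢ gᵢe^(−Eᵢ/kT) / Z = (0·1.000 + 0.130·0.1173 + 0.297·0.04486) / 1.162 = 0.025 eV.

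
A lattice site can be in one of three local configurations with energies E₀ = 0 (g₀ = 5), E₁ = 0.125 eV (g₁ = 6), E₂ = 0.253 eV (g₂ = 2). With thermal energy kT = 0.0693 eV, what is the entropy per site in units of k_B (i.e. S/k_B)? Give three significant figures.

Eᵢ/kT = 0, 1.8038, 3.6508.
Z = Σ gᵢe^(−Eᵢ/kT) = 5·e^(−0) + 6·e^(−1.8038) + 2·e^(−3.6508) = 5.0000 + 0.98803 + 0.051941 = 6.0400.
⟨E⟩ = Σ EᵢPᵢ = 0.022623 eV.
S/k_B = ln Z + ⟨E⟩/kT = ln(6.0400) + 0.022623/0.0693 = 1.7984 + 0.32645 = 2.12.

2.12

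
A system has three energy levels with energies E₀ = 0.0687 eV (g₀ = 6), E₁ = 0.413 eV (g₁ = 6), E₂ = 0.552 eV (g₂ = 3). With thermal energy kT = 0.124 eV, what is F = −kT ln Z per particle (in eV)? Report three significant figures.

Eᵢ/kT = 0.55403, 3.3306, 4.4516.
Z = Σ gᵢe^(−Eᵢ/kT) = 6·e^(−0.55403) + 6·e^(−3.3306) + 3·e^(−4.4516) = 3.4478 + 0.21463 + 0.034980 = 3.6974.
F = −kT ln Z = −0.124 × ln(3.6974) = −0.124 × 1.3076 = -0.162 eV.

-0.162 eV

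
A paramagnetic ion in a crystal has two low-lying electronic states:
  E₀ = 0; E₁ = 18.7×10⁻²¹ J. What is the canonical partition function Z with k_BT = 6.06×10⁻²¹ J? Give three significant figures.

Eᵢ/kT = 0, 3.0858.
Z = Σ e^(−Eᵢ/kT) = e^(−0) + e^(−3.0858) = 1.0000 + 0.045693 = 1.0457.

Z = 1.05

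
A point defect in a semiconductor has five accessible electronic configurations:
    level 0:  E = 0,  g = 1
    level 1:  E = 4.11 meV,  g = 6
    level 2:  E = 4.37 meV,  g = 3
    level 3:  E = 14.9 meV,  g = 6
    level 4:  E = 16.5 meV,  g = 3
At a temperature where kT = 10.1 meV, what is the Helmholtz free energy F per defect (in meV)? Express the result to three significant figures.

-22.1 meV

Eᵢ/kT = 0, 0.40693, 0.43267, 1.4752, 1.6337.
Z = Σ gᵢe^(−Eᵢ/kT) = 1·e^(−0) + 6·e^(−0.40693) + 3·e^(−0.43267) + 6·e^(−1.4752) + 3·e^(−1.6337) = 1.0000 + 3.9941 + 1.9463 + 1.3724 + 0.58562 = 8.8984.
F = −kT ln Z = −10.1 × ln(8.8984) = −10.1 × 2.1859 = -22.1 meV.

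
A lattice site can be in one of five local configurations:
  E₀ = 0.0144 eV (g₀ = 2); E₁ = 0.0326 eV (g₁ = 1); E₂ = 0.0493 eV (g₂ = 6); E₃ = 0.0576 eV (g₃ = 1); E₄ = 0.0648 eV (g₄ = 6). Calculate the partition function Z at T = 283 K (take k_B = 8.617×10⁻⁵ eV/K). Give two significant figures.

Z = 2.7

k_BT = 8.617×10⁻⁵ × 283 K = 0.02439 eV.
Eᵢ/kT = 0.5904, 1.337, 2.021, 2.362, 2.657.
Z = Σ gᵢe^(−Eᵢ/kT) = 2·e^(−0.5904) + 1·e^(−1.337) + 6·e^(−2.021) + 1·e^(−2.362) + 6·e^(−2.657) = 1.108 + 0.2626 + 0.7951 + 0.09423 + 0.4210 = 2.681.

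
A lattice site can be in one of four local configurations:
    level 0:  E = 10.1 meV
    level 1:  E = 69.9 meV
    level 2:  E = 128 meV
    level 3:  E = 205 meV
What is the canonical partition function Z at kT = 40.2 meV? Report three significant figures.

Eᵢ/kT = 0.25124, 1.7388, 3.1841, 5.0995.
Z = Σ e^(−Eᵢ/kT) = e^(−0.25124) + e^(−1.7388) + e^(−3.1841) + e^(−5.0995) = 0.77784 + 0.17573 + 0.041416 + 0.0060998 = 1.0011.

Z = 1.00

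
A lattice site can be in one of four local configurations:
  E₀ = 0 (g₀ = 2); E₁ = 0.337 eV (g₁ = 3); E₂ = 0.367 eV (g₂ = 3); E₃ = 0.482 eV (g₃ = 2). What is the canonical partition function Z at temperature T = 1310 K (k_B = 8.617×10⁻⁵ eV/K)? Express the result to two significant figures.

k_BT = 8.617×10⁻⁵ × 1310 K = 0.1129 eV.
Eᵢ/kT = 0, 2.985, 3.251, 4.269.
Z = Σ gᵢe^(−Eᵢ/kT) = 2·e^(−0) + 3·e^(−2.985) + 3·e^(−3.251) + 2·e^(−4.269) = 2.000 + 0.1516 + 0.1162 + 0.02799 = 2.296.

Z = 2.3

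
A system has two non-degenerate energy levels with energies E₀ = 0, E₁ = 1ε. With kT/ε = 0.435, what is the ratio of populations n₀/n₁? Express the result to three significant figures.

n₀/n₁ = exp[−(E₀−E₁)/kT] = exp(−(-1ε)/(0.435ε)) = exp(2.2989) = 9.96.

9.96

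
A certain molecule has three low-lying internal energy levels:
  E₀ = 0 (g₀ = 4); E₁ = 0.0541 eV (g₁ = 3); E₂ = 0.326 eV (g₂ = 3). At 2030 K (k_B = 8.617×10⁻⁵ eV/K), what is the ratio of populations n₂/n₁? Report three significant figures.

k_BT = 8.617×10⁻⁵ × 2030 K = 0.17493 eV.
n₂/n₁ = (g₂/g₁) exp[−(E₂−E₁)/kT] = (3/3) × exp(−(0.2719 eV)/(0.17493 eV)) = (3/3) × exp(-1.5543) = 0.211.

0.211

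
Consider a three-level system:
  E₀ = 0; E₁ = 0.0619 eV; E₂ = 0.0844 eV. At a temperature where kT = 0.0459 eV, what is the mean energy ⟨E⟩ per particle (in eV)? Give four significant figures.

Eᵢ/kT = 0, 1.34858, 1.83878.
Z = Σ e^(−Eᵢ/kT) = e^(−0) + e^(−1.34858) + e^(−1.83878) = 1.00000 + 0.259609 + 0.159011 = 1.41862.
⟨E⟩ = Σ Eᵢ e^(−Eᵢ/kT) / Z = (0·1.00000 + 0.0619·0.259609 + 0.0844·0.159011) / 1.41862 = 0.02079 eV.

0.02079 eV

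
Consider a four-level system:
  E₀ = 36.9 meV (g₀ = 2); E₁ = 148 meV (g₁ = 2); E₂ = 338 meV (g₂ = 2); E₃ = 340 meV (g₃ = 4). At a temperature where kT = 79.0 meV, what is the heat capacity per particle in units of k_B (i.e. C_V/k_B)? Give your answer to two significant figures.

0.89

Eᵢ/kT = 0.4671, 1.873, 4.278, 4.304.
Z = Σ gᵢe^(−Eᵢ/kT) = 2·e^(−0.4671) + 2·e^(−1.873) + 2·e^(−4.278) + 4·e^(−4.304) = 1.254 + 0.3073 + 0.02774 + 0.05406 = 1.643.
⟨E⟩ = 72.74 meV, ⟨E²⟩ = 10870 meV².
C_V/k_B = (⟨E²⟩ − ⟨E⟩²)/(kT)² = (10870 − 5291)/6241 = 0.89.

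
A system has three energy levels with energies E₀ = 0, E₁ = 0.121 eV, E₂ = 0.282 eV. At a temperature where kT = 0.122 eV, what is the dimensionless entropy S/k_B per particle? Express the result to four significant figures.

0.7914

Eᵢ/kT = 0, 0.991803, 2.31148.
Z = Σ e^(−Eᵢ/kT) = e^(−0) + e^(−0.991803) + e^(−2.31148) = 1.00000 + 0.370907 + 0.0991145 = 1.47002.
⟨E⟩ = Σ EᵢPᵢ = 0.0495436 eV.
S/k_B = ln Z + ⟨E⟩/kT = ln(1.47002) + 0.0495436/0.122 = 0.385276 + 0.406095 = 0.7914.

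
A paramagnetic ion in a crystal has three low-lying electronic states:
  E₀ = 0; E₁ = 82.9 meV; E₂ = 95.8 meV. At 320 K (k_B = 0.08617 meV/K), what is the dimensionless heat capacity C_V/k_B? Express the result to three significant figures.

0.704

k_BT = 0.08617 × 320 K = 27.574 meV.
Eᵢ/kT = 0, 3.0065, 3.4743.
Z = Σ e^(−Eᵢ/kT) = e^(−0) + e^(−3.0065) + e^(−3.4743) = 1.0000 + 0.049465 + 0.030984 = 1.0804.
⟨E⟩ = 6.5429 meV, ⟨E²⟩ = 577.85 meV².
C_V/k_B = (⟨E²⟩ − ⟨E⟩²)/(kT)² = (577.85 − 42.810)/760.33 = 0.704.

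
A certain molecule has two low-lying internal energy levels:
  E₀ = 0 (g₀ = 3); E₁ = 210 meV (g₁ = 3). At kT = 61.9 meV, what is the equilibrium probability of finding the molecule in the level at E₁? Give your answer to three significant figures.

Eᵢ/kT = 0, 3.3926.
Z = Σ gᵢe^(−Eᵢ/kT) = 3·e^(−0) + 3·e^(−3.3926) = 3.0000 + 0.10086 = 3.1009.
P₁ = g₁ e^(−E₁/kT) / Z = 0.10086/3.1009 = 0.0325.

0.0325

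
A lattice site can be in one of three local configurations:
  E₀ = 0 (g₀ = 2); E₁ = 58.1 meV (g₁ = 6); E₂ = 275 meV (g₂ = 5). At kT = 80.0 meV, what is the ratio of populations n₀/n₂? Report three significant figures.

12.4

n₀/n₂ = (g₀/g₂) exp[−(E₀−E₂)/kT] = (2/5) × exp(−(-275 meV)/(80.0 meV)) = (2/5) × exp(3.4375) = 12.4.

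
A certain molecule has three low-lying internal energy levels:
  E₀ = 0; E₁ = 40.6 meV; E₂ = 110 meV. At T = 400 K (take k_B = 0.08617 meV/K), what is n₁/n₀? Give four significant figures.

0.3079

k_BT = 0.08617 × 400 K = 34.4680 meV.
n₁/n₀ = exp[−(E₁−E₀)/kT] = exp(−(40.6 meV)/(34.4680 meV)) = exp(-1.17790) = 0.3079.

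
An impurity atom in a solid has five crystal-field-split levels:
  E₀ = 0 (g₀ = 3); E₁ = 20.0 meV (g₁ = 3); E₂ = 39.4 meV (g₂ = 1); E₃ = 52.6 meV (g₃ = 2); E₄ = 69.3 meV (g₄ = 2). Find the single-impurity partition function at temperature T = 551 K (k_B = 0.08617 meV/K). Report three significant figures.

Z = 6.53

k_BT = 0.08617 × 551 K = 47.480 meV.
Eᵢ/kT = 0, 0.42123, 0.82982, 1.1078, 1.4596.
Z = Σ gᵢe^(−Eᵢ/kT) = 3·e^(−0) + 3·e^(−0.42123) + 1·e^(−0.82982) + 2·e^(−1.1078) + 2·e^(−1.4596) = 3.0000 + 1.9687 + 0.43613 + 0.66057 + 0.46466 = 6.5301.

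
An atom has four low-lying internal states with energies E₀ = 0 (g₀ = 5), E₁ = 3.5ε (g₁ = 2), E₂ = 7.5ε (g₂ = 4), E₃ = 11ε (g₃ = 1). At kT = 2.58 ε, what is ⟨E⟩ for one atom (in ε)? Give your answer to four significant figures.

Eᵢ/kT = 0, 1.35659, 2.90698, 4.26357.
Z = Σ gᵢe^(−Eᵢ/kT) = 5·e^(−0) + 2·e^(−1.35659) + 4·e^(−2.90698) + 1·e^(−4.26357) = 5.00000 + 0.515075 + 0.218562 + 0.0140720 = 5.74771.
⟨E⟩ = Σ Eᵢ gᵢe^(−Eᵢ/kT) / Z = (0·5.00000 + 3.5·0.515075 + 7.5·0.218562 + 11·0.0140720) / 5.74771 = 0.6258 ε.

0.6258 ε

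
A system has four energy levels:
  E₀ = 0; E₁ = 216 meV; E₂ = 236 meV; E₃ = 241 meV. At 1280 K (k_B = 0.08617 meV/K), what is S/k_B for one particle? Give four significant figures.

k_BT = 0.08617 × 1280 K = 110.298 meV.
Eᵢ/kT = 0, 1.95833, 2.13966, 2.18499.
Z = Σ e^(−Eᵢ/kT) = e^(−0) + e^(−1.95833) + e^(−2.13966) + e^(−2.18499) = 1.00000 + 0.141094 + 0.117695 + 0.112479 = 1.37127.
⟨E⟩ = Σ EᵢPᵢ = 62.2487 meV.
S/k_B = ln Z + ⟨E⟩/kT = ln(1.37127) + 62.2487/110.298 = 0.315737 + 0.564368 = 0.8801.

0.8801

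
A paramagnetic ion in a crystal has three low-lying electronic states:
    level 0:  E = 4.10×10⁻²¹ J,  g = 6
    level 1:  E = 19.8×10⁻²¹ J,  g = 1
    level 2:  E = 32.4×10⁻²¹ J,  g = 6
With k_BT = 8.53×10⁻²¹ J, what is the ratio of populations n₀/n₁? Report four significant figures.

37.80

n₀/n₁ = (g₀/g₁) exp[−(E₀−E₁)/kT] = (6/1) × exp(−(-15.70 ×10⁻²¹ J)/(8.53 ×10⁻²¹ J)) = (6/1) × exp(1.84056) = 37.80.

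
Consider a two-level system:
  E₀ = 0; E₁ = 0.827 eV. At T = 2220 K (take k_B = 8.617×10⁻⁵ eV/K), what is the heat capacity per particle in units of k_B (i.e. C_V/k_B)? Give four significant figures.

k_BT = 8.617×10⁻⁵ × 2220 K = 0.191297 eV.
Eᵢ/kT = 0, 4.32312.
Z = Σ e^(−Eᵢ/kT) = e^(−0) + e^(−4.32312) = 1.00000 + 0.0132585 = 1.01326.
⟨E⟩ = 0.0108213 eV, ⟨E²⟩ = 0.00894921 eV².
C_V/k_B = (⟨E²⟩ − ⟨E⟩²)/(kT)² = (0.00894921 − 0.000117101)/0.0365945 = 0.2414.

0.2414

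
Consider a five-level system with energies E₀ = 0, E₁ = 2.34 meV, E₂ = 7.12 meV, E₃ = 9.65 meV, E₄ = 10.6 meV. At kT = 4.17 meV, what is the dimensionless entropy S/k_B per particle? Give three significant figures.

Eᵢ/kT = 0, 0.56115, 1.7074, 2.3141, 2.5420.
Z = Σ e^(−Eᵢ/kT) = e^(−0) + e^(−0.56115) + e^(−1.7074) + e^(−2.3141) + e^(−2.5420) = 1.0000 + 0.57055 + 0.18134 + 0.098855 + 0.078709 = 1.9295.
⟨E⟩ = Σ EᵢPᵢ = 2.2879 meV.
S/k_B = ln Z + ⟨E⟩/kT = ln(1.9295) + 2.2879/4.17 = 0.65726 + 0.54866 = 1.21.

1.21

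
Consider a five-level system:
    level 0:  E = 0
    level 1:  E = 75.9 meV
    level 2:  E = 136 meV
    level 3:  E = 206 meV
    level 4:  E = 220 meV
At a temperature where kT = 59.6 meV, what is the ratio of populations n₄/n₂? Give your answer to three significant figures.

n₄/n₂ = exp[−(E₄−E₂)/kT] = exp(−(84 meV)/(59.6 meV)) = exp(-1.4094) = 0.244.

0.244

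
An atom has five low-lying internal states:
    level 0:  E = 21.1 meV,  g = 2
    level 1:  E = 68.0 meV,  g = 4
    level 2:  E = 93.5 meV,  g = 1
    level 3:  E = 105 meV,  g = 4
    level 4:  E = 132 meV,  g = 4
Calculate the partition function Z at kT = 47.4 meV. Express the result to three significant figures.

Z = 3.06

Eᵢ/kT = 0.44515, 1.4346, 1.9726, 2.2152, 2.7848.
Z = Σ gᵢe^(−Eᵢ/kT) = 2·e^(−0.44515) + 4·e^(−1.4346) + 1·e^(−1.9726) + 4·e^(−2.2152) + 4·e^(−2.7848) = 1.2815 + 0.95284 + 0.13909 + 0.43653 + 0.24697 = 3.0569.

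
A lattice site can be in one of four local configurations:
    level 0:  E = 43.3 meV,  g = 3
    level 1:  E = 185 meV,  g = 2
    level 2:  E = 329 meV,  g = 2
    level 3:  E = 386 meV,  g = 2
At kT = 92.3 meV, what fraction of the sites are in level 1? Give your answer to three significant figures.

0.121

Eᵢ/kT = 0.46912, 2.0043, 3.5645, 4.1820.
Z = Σ gᵢe^(−Eᵢ/kT) = 3·e^(−0.46912) + 2·e^(−2.0043) + 2·e^(−3.5645) + 2·e^(−4.1820) = 1.8767 + 0.26951 + 0.056622 + 0.030536 = 2.2334.
P₁ = g₁ e^(−E₁/kT) / Z = 0.26951/2.2334 = 0.121.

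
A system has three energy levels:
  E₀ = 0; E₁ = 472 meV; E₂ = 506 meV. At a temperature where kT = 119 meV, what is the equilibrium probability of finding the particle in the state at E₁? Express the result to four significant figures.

0.01833

Eᵢ/kT = 0, 3.96639, 4.25210.
Z = Σ e^(−Eᵢ/kT) = e^(−0) + e^(−3.96639) + e^(−4.25210) = 1.00000 + 0.0189417 + 0.0142343 = 1.03318.
P₁ = e^(−E₁/kT) / Z = 0.0189417/1.03318 = 0.01833.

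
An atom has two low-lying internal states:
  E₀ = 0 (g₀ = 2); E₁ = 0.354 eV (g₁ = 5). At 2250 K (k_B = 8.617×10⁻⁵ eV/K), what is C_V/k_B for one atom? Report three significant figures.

k_BT = 8.617×10⁻⁵ × 2250 K = 0.19388 eV.
Eᵢ/kT = 0, 1.8259.
Z = Σ gᵢe^(−Eᵢ/kT) = 2·e^(−0) + 5·e^(−1.8259) = 2.0000 + 0.80536 = 2.8054.
⟨E⟩ = 0.10162 eV, ⟨E²⟩ = 0.035975 eV².
C_V/k_B = (⟨E²⟩ − ⟨E⟩²)/(kT)² = (0.035975 − 0.010327)/0.037589 = 0.682.

0.682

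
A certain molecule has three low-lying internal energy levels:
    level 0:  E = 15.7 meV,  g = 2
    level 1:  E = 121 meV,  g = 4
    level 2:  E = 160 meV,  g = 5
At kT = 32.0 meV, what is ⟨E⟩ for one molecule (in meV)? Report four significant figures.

Eᵢ/kT = 0.490625, 3.78125, 5.00000.
Z = Σ gᵢe^(−Eᵢ/kT) = 2·e^(−0.490625) + 4·e^(−3.78125) + 5·e^(−5.00000) = 1.22449 + 0.0911767 + 0.0336897 = 1.34936.
⟨E⟩ = Σ Eᵢ gᵢe^(−Eᵢ/kT) / Z = (15.7·1.22449 + 121·0.0911767 + 160·0.0336897) / 1.34936 = 26.42 meV.

26.42 meV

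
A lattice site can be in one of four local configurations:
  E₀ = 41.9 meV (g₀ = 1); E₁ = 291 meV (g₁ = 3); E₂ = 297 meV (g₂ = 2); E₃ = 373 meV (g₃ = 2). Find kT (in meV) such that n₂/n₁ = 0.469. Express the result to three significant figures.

n₂/n₁ = (g₂/g₁) exp[−(E₂−E₁)/kT] = 0.469.
⇒ (E₂−E₁)/kT = ln((2/3)/0.469) = ln(1.4215) = 0.35171.
kT = 6 meV / 0.35171 = 17.1 meV.

17.1 meV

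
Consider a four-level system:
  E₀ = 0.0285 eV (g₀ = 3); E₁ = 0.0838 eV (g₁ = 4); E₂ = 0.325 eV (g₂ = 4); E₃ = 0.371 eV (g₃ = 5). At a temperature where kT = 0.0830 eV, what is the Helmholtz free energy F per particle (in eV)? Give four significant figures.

-0.1091 eV

Eᵢ/kT = 0.343373, 1.00964, 3.91566, 4.46988.
Z = Σ gᵢe^(−Eᵢ/kT) = 3·e^(−0.343373) + 4·e^(−1.00964) + 4·e^(−3.91566) + 5·e^(−4.46988) = 2.12812 + 1.45740 + 0.0797096 + 0.0572434 = 3.72247.
F = −kT ln Z = −0.0830 × ln(3.72247) = −0.0830 × 1.31439 = -0.1091 eV.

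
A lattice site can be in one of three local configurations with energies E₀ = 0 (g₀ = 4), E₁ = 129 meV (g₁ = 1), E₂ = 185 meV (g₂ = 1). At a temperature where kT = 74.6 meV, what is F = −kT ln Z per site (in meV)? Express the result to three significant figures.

-108 meV

Eᵢ/kT = 0, 1.7292, 2.4799.
Z = Σ gᵢe^(−Eᵢ/kT) = 4·e^(−0) + 1·e^(−1.7292) + 1·e^(−2.4799) = 4.0000 + 0.17743 + 0.083752 = 4.2612.
F = −kT ln Z = −74.6 × ln(4.2612) = −74.6 × 1.4496 = -108 meV.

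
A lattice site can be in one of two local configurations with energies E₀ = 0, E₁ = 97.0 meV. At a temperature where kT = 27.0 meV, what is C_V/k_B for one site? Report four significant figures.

0.3365

Eᵢ/kT = 0, 3.59259.
Z = Σ e^(−Eᵢ/kT) = e^(−0) + e^(−3.59259) = 1.00000 + 0.0275269 = 1.02753.
⟨E⟩ = 2.59857 meV, ⟨E²⟩ = 252.061 meV².
C_V/k_B = (⟨E²⟩ − ⟨E⟩²)/(kT)² = (252.061 − 6.75257)/729.000 = 0.3365.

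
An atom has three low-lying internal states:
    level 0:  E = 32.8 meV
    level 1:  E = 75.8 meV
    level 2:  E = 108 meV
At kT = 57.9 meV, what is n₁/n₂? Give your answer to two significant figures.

n₁/n₂ = exp[−(E₁−E₂)/kT] = exp(−(-32.2 meV)/(57.9 meV)) = exp(0.5561) = 1.7.

1.7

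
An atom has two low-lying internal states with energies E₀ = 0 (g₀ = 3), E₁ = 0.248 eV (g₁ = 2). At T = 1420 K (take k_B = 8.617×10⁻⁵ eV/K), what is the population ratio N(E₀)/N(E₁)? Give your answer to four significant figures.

k_BT = 8.617×10⁻⁵ × 1420 K = 0.122361 eV.
n₀/n₁ = (g₀/g₁) exp[−(E₀−E₁)/kT] = (3/2) × exp(−(-0.248 eV)/(0.122361 eV)) = (3/2) × exp(2.02679) = 11.38.

11.38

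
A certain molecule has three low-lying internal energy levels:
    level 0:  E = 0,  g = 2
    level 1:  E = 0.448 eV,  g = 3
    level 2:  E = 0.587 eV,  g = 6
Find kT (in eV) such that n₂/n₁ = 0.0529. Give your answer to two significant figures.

0.038 eV

n₂/n₁ = (g₂/g₁) exp[−(E₂−E₁)/kT] = 0.0529.
⇒ (E₂−E₁)/kT = ln((6/3)/0.0529) = ln(37.81) = 3.633.
kT = 0.139 eV / 3.633 = 0.038 eV.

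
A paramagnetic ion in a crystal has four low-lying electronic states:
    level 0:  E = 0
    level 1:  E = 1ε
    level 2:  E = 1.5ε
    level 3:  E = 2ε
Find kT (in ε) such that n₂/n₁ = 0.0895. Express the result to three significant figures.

0.207 ε

n₂/n₁ = exp[−(E₂−E₁)/kT] = 0.0895.
⇒ (E₂−E₁)/kT = ln(1/0.0895) = ln(11.173) = 2.4135.
kT = 0.5ε / 2.4135 = 0.207 ε.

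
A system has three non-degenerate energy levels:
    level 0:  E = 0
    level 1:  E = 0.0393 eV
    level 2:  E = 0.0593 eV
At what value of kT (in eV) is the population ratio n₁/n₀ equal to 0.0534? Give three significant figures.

0.0134 eV

n₁/n₀ = exp[−(E₁−E₀)/kT] = 0.0534.
⇒ (E₁−E₀)/kT = ln(1/0.0534) = ln(18.727) = 2.9300.
kT = 0.0393 eV / 2.9300 = 0.0134 eV.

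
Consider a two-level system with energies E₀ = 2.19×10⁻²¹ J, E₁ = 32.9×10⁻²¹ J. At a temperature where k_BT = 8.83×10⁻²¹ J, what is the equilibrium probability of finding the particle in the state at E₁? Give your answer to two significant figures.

Eᵢ/kT = 0.2480, 3.726.
Z = Σ e^(−Eᵢ/kT) = e^(−0.2480) + e^(−3.726) = 0.7804 + 0.02409 = 0.8045.
P₁ = e^(−E₁/kT) / Z = 0.02409/0.8045 = 0.030.

0.030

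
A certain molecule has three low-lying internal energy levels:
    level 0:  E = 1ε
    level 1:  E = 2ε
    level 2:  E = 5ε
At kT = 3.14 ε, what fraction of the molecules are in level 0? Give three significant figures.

0.498

Eᵢ/kT = 0.31847, 0.63694, 1.5924.
Z = Σ e^(−Eᵢ/kT) = e^(−0.31847) + e^(−0.63694) + e^(−1.5924) = 0.72726 + 0.52891 + 0.20344 = 1.4596.
P₀ = e^(−E₀/kT) / Z = 0.72726/1.4596 = 0.498.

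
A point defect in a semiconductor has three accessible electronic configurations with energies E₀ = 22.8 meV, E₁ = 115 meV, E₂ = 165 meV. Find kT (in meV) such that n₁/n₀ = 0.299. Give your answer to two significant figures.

76 meV

n₁/n₀ = exp[−(E₁−E₀)/kT] = 0.299.
⇒ (E₁−E₀)/kT = ln(1/0.299) = ln(3.344) = 1.207.
kT = 92.2 meV / 1.207 = 76 meV.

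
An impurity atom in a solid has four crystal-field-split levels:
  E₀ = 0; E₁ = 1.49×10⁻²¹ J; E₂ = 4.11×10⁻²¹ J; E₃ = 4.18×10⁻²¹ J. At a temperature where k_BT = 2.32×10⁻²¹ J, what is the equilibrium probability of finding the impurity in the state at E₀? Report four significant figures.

Eᵢ/kT = 0, 0.642241, 1.77155, 1.80172.
Z = Σ e^(−Eᵢ/kT) = e^(−0) + e^(−0.642241) + e^(−1.77155) + e^(−1.80172) = 1.00000 + 0.526112 + 0.170069 + 0.165015 = 1.86120.
P₀ = e^(−E₀/kT) / Z = 1.00000/1.86120 = 0.5373.

0.5373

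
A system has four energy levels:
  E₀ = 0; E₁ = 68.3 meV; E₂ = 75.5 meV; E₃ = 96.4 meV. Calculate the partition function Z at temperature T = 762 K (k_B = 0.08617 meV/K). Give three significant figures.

Z = 1.90

k_BT = 0.08617 × 762 K = 65.662 meV.
Eᵢ/kT = 0, 1.0402, 1.1498, 1.4681.
Z = Σ e^(−Eᵢ/kT) = e^(−0) + e^(−1.0402) + e^(−1.1498) + e^(−1.4681) = 1.0000 + 0.35338 + 0.31670 + 0.23036 = 1.9004.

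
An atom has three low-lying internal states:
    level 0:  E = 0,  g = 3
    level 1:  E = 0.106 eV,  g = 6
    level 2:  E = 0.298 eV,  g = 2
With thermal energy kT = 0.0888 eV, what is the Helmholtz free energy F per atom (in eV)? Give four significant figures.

Eᵢ/kT = 0, 1.19369, 3.35586.
Z = Σ gᵢe^(−Eᵢ/kT) = 3·e^(−0) + 6·e^(−1.19369) + 2·e^(−3.35586) = 3.00000 + 1.81860 + 0.0697587 = 4.88836.
F = −kT ln Z = −0.0888 × ln(4.88836) = −0.0888 × 1.58686 = -0.1409 eV.

-0.1409 eV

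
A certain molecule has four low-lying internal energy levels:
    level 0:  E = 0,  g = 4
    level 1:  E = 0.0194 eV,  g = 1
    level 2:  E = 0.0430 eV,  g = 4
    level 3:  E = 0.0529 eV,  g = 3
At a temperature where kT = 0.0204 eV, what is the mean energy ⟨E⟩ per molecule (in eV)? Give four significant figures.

0.007900 eV

Eᵢ/kT = 0, 0.950980, 2.10784, 2.59314.
Z = Σ gᵢe^(−Eᵢ/kT) = 4·e^(−0) + 1·e^(−0.950980) + 4·e^(−2.10784) + 3·e^(−2.59314) = 4.00000 + 0.386362 + 0.486000 + 0.224355 = 5.09672.
⟨E⟩ = Σ Eᵢ gᵢe^(−Eᵢ/kT) / Z = (0·4.00000 + 0.0194·0.386362 + 0.0430·0.486000 + 0.0529·0.224355) / 5.09672 = 0.007900 eV.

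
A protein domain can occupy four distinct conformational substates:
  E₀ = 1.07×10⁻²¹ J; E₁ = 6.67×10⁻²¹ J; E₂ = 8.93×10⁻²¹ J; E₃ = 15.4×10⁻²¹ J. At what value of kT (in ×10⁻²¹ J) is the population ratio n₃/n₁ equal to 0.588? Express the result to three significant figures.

16.4 ×10⁻²¹ J

n₃/n₁ = exp[−(E₃−E₁)/kT] = 0.588.
⇒ (E₃−E₁)/kT = ln(1/0.588) = ln(1.7007) = 0.53104.
kT = 8.73 ×10⁻²¹ J / 0.53104 = 16.4 ×10⁻²¹ J.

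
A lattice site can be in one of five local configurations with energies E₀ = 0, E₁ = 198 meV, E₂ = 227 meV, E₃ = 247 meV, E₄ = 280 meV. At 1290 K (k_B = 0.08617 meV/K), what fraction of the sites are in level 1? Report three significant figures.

0.113

k_BT = 0.08617 × 1290 K = 111.16 meV.
Eᵢ/kT = 0, 1.7812, 2.0421, 2.2220, 2.5189.
Z = Σ e^(−Eᵢ/kT) = e^(−0) + e^(−1.7812) + e^(−2.0421) + e^(−2.2220) + e^(−2.5189) = 1.0000 + 0.16844 + 0.12976 + 0.10839 + 0.080548 = 1.4871.
P₁ = e^(−E₁/kT) / Z = 0.16844/1.4871 = 0.113.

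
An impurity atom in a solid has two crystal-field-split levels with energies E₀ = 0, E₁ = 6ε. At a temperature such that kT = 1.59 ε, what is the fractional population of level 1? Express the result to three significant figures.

Eᵢ/kT = 0, 3.7736.
Z = Σ e^(−Eᵢ/kT) = e^(−0) + e^(−3.7736) = 1.0000 + 0.022969 = 1.0230.
P₁ = e^(−E₁/kT) / Z = 0.022969/1.0230 = 0.0225.

0.0225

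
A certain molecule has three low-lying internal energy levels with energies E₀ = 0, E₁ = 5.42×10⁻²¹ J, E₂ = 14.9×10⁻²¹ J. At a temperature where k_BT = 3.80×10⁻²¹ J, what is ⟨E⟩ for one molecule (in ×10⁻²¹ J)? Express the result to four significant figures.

Eᵢ/kT = 0, 1.42632, 3.92105.
Z = Σ e^(−Eᵢ/kT) = e^(−0) + e^(−1.42632) + e^(−3.92105) = 1.00000 + 0.240191 + 0.0198203 = 1.26001.
⟨E⟩ = Σ Eᵢ e^(−Eᵢ/kT) / Z = (0·1.00000 + 5.42·0.240191 + 14.9·0.0198203) / 1.26001 = 1.268 ×10⁻²¹ J.

1.268 ×10⁻²¹ J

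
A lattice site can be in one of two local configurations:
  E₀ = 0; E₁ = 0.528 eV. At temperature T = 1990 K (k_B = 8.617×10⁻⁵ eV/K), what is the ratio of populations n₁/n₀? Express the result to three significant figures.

0.0460

k_BT = 8.617×10⁻⁵ × 1990 K = 0.17148 eV.
n₁/n₀ = exp[−(E₁−E₀)/kT] = exp(−(0.528 eV)/(0.17148 eV)) = exp(-3.0791) = 0.0460.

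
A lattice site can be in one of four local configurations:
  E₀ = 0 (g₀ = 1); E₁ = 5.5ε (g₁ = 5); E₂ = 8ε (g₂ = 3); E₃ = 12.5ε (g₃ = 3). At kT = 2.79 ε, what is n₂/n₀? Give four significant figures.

n₂/n₀ = (g₂/g₀) exp[−(E₂−E₀)/kT] = (3/1) × exp(−(8ε)/(2.79ε)) = (3/1) × exp(-2.86738) = 0.1705.

0.1705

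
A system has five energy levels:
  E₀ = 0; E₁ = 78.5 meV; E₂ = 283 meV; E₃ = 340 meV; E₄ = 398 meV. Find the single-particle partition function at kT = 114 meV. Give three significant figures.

Z = 1.67

Eᵢ/kT = 0, 0.68860, 2.4825, 2.9825, 3.4912.
Z = Σ e^(−Eᵢ/kT) = e^(−0) + e^(−0.68860) + e^(−2.4825) + e^(−2.9825) + e^(−3.4912) = 1.0000 + 0.50228 + 0.083534 + 0.050666 + 0.030464 = 1.6669.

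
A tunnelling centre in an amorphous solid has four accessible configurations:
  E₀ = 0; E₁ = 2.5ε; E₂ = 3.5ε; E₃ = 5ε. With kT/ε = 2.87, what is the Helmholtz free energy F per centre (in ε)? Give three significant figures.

Eᵢ/kT = 0, 0.87108, 1.2195, 1.7422.
Z = Σ e^(−Eᵢ/kT) = e^(−0) + e^(−0.87108) + e^(−1.2195) + e^(−1.7422) = 1.0000 + 0.41850 + 0.29538 + 0.17513 = 1.8890.
F = −kT ln Z = −2.87 × ln(1.8890) = −2.87 × 0.63605 = -1.83 ε.

-1.83 ε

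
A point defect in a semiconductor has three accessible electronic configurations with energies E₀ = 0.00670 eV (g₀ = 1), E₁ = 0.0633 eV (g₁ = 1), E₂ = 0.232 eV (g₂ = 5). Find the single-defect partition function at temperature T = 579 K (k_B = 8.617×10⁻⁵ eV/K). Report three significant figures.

k_BT = 8.617×10⁻⁵ × 579 K = 0.049892 eV.
Eᵢ/kT = 0.13429, 1.2687, 4.6500.
Z = Σ gᵢe^(−Eᵢ/kT) = 1·e^(−0.13429) + 1·e^(−1.2687) + 5·e^(−4.6500) = 0.87434 + 0.28120 + 0.047808 = 1.2033.

Z = 1.20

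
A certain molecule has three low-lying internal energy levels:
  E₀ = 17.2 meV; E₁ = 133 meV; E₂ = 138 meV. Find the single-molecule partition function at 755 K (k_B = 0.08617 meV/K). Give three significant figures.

k_BT = 0.08617 × 755 K = 65.058 meV.
Eᵢ/kT = 0.26438, 2.0443, 2.1212.
Z = Σ e^(−Eᵢ/kT) = e^(−0.26438) + e^(−2.0443) + e^(−2.1212) = 0.76768 + 0.12947 + 0.11989 = 1.0170.

Z = 1.02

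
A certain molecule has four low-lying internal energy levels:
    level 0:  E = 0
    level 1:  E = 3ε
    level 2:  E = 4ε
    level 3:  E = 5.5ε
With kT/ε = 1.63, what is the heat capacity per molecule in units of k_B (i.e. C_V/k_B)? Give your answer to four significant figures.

0.8960

Eᵢ/kT = 0, 1.84049, 2.45399, 3.37423.
Z = Σ e^(−Eᵢ/kT) = e^(−0) + e^(−1.84049) + e^(−2.45399) + e^(−3.37423) = 1.00000 + 0.158740 + 0.0859500 + 0.0342445 = 1.27893.
⟨E⟩ = 0.788444 ε, ⟨E²⟩ = 3.00232 ε².
C_V/k_B = (⟨E²⟩ − ⟨E⟩²)/(kT)² = (3.00232 − 0.621644)/2.65690 = 0.8960.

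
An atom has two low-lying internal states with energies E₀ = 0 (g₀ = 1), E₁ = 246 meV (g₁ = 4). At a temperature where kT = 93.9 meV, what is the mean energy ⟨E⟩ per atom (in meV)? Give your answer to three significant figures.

55.5 meV

Eᵢ/kT = 0, 2.6198.
Z = Σ gᵢe^(−Eᵢ/kT) = 1·e^(−0) + 4·e^(−2.6198) = 1.0000 + 0.29127 = 1.2913.
⟨E⟩ = Σ Eᵢ gᵢe^(−Eᵢ/kT) / Z = (0·1.0000 + 246·0.29127) / 1.2913 = 55.5 meV.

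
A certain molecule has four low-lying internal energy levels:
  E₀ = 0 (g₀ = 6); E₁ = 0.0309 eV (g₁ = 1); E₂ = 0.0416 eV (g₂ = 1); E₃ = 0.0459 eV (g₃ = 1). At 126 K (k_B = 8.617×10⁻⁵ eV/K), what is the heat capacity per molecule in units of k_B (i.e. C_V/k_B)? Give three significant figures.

k_BT = 8.617×10⁻⁵ × 126 K = 0.010857 eV.
Eᵢ/kT = 0, 2.8461, 3.8316, 4.2277.
Z = Σ gᵢe^(−Eᵢ/kT) = 6·e^(−0) + 1·e^(−2.8461) + 1·e^(−3.8316) + 1·e^(−4.2277) = 6.0000 + 0.058070 + 0.021675 + 0.014586 = 6.0943.
⟨E⟩ = 0.00055224 eV, ⟨E²⟩ = 0.000020295 eV².
C_V/k_B = (⟨E²⟩ − ⟨E⟩²)/(kT)² = (0.000020295 − 0.00000030497)/0.00011787 = 0.170.

0.170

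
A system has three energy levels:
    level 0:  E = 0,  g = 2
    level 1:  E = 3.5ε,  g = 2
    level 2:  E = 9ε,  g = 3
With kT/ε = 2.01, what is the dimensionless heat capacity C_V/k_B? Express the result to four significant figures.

0.6299

Eᵢ/kT = 0, 1.74129, 4.47761.
Z = Σ gᵢe^(−Eᵢ/kT) = 2·e^(−0) + 2·e^(−1.74129) + 3·e^(−4.47761) = 2.00000 + 0.350588 + 0.0340816 = 2.38467.
⟨E⟩ = 0.643189 ε, ⟨E²⟩ = 2.95861 ε².
C_V/k_B = (⟨E²⟩ − ⟨E⟩²)/(kT)² = (2.95861 − 0.413692)/4.04010 = 0.6299.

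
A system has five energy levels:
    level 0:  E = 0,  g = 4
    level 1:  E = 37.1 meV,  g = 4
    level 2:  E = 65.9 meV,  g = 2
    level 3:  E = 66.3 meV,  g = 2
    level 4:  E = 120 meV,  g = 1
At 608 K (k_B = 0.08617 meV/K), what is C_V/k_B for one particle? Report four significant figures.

0.2812

k_BT = 0.08617 × 608 K = 52.3914 meV.
Eᵢ/kT = 0, 0.708131, 1.25784, 1.26547, 2.29045.
Z = Σ gᵢe^(−Eᵢ/kT) = 4·e^(−0) + 4·e^(−0.708131) + 2·e^(−1.25784) + 2·e^(−1.26547) + 1·e^(−2.29045) = 4.00000 + 1.97026 + 0.568535 + 0.564213 + 0.101221 = 7.20423.
⟨E⟩ = 22.2254 meV, ⟨E²⟩ = 1265.73 meV².
C_V/k_B = (⟨E²⟩ − ⟨E⟩²)/(kT)² = (1265.73 − 493.968)/2744.86 = 0.2812.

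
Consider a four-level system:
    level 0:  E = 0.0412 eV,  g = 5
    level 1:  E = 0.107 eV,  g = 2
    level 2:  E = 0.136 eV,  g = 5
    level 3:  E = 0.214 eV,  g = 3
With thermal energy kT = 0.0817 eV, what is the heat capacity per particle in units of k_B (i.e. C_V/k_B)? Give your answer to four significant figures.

0.3724

Eᵢ/kT = 0.504284, 1.30967, 1.66463, 2.61934.
Z = Σ gᵢe^(−Eᵢ/kT) = 5·e^(−0.504284) + 2·e^(−1.30967) + 5·e^(−1.66463) + 3·e^(−2.61934) = 3.01969 + 0.539818 + 0.946303 + 0.218553 = 4.72436.
⟨E⟩ = 0.0757011 eV, ⟨E²⟩ = 0.00821652 eV².
C_V/k_B = (⟨E²⟩ − ⟨E⟩²)/(kT)² = (0.00821652 − 0.00573066)/0.00667489 = 0.3724.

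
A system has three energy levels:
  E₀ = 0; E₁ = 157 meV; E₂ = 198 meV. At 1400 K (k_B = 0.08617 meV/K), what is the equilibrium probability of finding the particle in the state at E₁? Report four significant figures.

0.1857

k_BT = 0.08617 × 1400 K = 120.638 meV.
Eᵢ/kT = 0, 1.30141, 1.64127.
Z = Σ e^(−Eᵢ/kT) = e^(−0) + e^(−1.30141) + e^(−1.64127) = 1.00000 + 0.272148 + 0.193734 = 1.46588.
P₁ = e^(−E₁/kT) / Z = 0.272148/1.46588 = 0.1857.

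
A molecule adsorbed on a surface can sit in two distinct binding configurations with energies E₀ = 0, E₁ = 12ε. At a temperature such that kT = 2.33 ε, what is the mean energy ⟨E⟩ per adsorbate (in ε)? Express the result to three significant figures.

0.0692 ε

Eᵢ/kT = 0, 5.1502.
Z = Σ e^(−Eᵢ/kT) = e^(−0) + e^(−5.1502) = 1.0000 + 0.0057982 = 1.0058.
⟨E⟩ = Σ Eᵢ e^(−Eᵢ/kT) / Z = (0·1.0000 + 12·0.0057982) / 1.0058 = 0.0692 ε.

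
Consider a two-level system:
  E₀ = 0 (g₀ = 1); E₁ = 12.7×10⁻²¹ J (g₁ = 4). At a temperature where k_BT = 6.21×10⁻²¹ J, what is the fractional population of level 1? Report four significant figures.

Eᵢ/kT = 0, 2.04509.
Z = Σ gᵢe^(−Eᵢ/kT) = 1·e^(−0) + 4·e^(−2.04509) = 1.00000 + 0.517474 = 1.51747.
P₁ = g₁ e^(−E₁/kT) / Z = 0.517474/1.51747 = 0.3410.

0.3410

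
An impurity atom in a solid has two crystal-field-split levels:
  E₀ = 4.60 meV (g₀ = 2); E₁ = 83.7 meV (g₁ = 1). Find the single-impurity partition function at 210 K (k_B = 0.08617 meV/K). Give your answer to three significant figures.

Z = 1.56

k_BT = 0.08617 × 210 K = 18.096 meV.
Eᵢ/kT = 0.25420, 4.6253.
Z = Σ gᵢe^(−Eᵢ/kT) = 2·e^(−0.25420) + 1·e^(−4.6253) = 1.5511 + 0.0098007 = 1.5609.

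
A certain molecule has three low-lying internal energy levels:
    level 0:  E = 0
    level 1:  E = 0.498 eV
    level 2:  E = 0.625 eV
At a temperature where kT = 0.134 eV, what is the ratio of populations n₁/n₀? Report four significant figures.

0.02432

n₁/n₀ = exp[−(E₁−E₀)/kT] = exp(−(0.498 eV)/(0.134 eV)) = exp(-3.71642) = 0.02432.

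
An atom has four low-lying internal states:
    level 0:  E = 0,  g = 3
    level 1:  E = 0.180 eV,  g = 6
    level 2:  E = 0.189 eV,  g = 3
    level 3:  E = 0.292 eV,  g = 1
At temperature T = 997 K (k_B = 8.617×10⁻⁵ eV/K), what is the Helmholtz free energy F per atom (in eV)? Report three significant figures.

-0.121 eV

k_BT = 8.617×10⁻⁵ × 997 K = 0.085911 eV.
Eᵢ/kT = 0, 2.0952, 2.2000, 3.3989.
Z = Σ gᵢe^(−Eᵢ/kT) = 3·e^(−0) + 6·e^(−2.0952) + 3·e^(−2.2000) + 1·e^(−3.3989) = 3.0000 + 0.73827 + 0.33241 + 0.033410 = 4.1041.
F = −kT ln Z = −0.085911 × ln(4.1041) = −0.085911 × 1.4120 = -0.121 eV.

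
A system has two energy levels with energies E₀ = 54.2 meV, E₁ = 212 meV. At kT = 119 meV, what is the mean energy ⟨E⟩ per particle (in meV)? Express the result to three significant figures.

87.3 meV

Eᵢ/kT = 0.45546, 1.7815.
Z = Σ e^(−Eᵢ/kT) = e^(−0.45546) + e^(−1.7815) = 0.63416 + 0.16839 = 0.80255.
⟨E⟩ = Σ Eᵢ e^(−Eᵢ/kT) / Z = (54.2·0.63416 + 212·0.16839) / 0.80255 = 87.3 meV.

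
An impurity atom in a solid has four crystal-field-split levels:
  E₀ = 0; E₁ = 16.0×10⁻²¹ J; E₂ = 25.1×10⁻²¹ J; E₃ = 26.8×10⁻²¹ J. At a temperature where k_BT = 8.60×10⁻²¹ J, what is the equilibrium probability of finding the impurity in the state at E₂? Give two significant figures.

Eᵢ/kT = 0, 1.860, 2.919, 3.116.
Z = Σ e^(−Eᵢ/kT) = e^(−0) + e^(−1.860) + e^(−2.919) + e^(−3.116) = 1.000 + 0.1557 + 0.05399 + 0.04433 = 1.254.
P₂ = e^(−E₂/kT) / Z = 0.05399/1.254 = 0.043.

0.043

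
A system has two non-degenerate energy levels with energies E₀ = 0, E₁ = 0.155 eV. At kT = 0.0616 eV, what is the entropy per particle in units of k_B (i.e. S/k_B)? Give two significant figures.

Eᵢ/kT = 0, 2.516.
Z = Σ e^(−Eᵢ/kT) = e^(−0) + e^(−2.516) = 1.000 + 0.08078 = 1.081.
⟨E⟩ = Σ EᵢPᵢ = 0.01158 eV.
S/k_B = ln Z + ⟨E⟩/kT = ln(1.081) + 0.01158/0.0616 = 0.07789 + 0.1880 = 0.27.

0.27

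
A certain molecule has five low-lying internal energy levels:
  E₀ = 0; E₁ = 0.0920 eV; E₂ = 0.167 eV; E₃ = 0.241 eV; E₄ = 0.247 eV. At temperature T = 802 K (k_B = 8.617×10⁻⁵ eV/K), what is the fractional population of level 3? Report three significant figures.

0.0217

k_BT = 8.617×10⁻⁵ × 802 K = 0.069108 eV.
Eᵢ/kT = 0, 1.3312, 2.4165, 3.4873, 3.5741.
Z = Σ e^(−Eᵢ/kT) = e^(−0) + e^(−1.3312) + e^(−2.4165) + e^(−3.4873) + e^(−3.5741) = 1.0000 + 0.26416 + 0.089233 + 0.030583 + 0.028041 = 1.4120.
P₃ = e^(−E₃/kT) / Z = 0.030583/1.4120 = 0.0217.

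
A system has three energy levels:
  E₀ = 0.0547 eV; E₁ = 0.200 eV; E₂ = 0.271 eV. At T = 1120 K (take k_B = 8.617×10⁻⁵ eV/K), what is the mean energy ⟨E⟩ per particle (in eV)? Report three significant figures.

k_BT = 8.617×10⁻⁵ × 1120 K = 0.096510 eV.
Eᵢ/kT = 0.56678, 2.0723, 2.8080.
Z = Σ e^(−Eᵢ/kT) = e^(−0.56678) + e^(−2.0723) + e^(−2.8080) = 0.56735 + 0.12590 + 0.060326 = 0.75358.
⟨E⟩ = Σ Eᵢ e^(−Eᵢ/kT) / Z = (0.0547·0.56735 + 0.200·0.12590 + 0.271·0.060326) / 0.75358 = 0.0963 eV.

0.0963 eV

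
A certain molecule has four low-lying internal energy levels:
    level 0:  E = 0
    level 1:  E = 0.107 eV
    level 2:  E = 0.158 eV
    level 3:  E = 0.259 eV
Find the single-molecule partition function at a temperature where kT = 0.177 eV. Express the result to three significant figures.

Z = 2.19

Eᵢ/kT = 0, 0.60452, 0.89266, 1.4633.
Z = Σ e^(−Eᵢ/kT) = e^(−0) + e^(−0.60452) + e^(−0.89266) + e^(−1.4633) = 1.0000 + 0.54634 + 0.40956 + 0.23147 = 2.1874.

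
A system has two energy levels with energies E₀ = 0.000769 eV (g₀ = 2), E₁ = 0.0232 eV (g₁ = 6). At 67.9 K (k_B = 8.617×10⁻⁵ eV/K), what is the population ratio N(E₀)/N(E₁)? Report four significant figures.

15.41

k_BT = 8.617×10⁻⁵ × 67.9 K = 0.00585094 eV.
n₀/n₁ = (g₀/g₁) exp[−(E₀−E₁)/kT] = (2/6) × exp(−(-0.022431 eV)/(0.00585094 eV)) = (2/6) × exp(3.83374) = 15.41.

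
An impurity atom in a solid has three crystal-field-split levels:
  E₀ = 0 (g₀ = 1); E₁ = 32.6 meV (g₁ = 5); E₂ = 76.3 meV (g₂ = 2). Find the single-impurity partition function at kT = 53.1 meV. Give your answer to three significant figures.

Z = 4.18

Eᵢ/kT = 0, 0.61394, 1.4369.
Z = Σ gᵢe^(−Eᵢ/kT) = 1·e^(−0) + 5·e^(−0.61394) + 2·e^(−1.4369) = 1.0000 + 2.7061 + 0.47533 = 4.1814.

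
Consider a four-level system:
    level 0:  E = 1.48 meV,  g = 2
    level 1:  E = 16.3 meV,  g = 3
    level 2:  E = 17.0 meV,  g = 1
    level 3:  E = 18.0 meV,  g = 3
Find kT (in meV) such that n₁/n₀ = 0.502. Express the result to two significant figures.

14 meV

n₁/n₀ = (g₁/g₀) exp[−(E₁−E₀)/kT] = 0.502.
⇒ (E₁−E₀)/kT = ln((3/2)/0.502) = ln(2.988) = 1.095.
kT = 14.82 meV / 1.095 = 14 meV.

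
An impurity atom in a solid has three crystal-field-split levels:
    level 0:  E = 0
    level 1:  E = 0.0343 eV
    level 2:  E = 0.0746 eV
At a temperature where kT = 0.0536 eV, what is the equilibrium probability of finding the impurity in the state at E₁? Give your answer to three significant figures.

Eᵢ/kT = 0, 0.63993, 1.3918.
Z = Σ e^(−Eᵢ/kT) = e^(−0) + e^(−0.63993) + e^(−1.3918) = 1.0000 + 0.52733 + 0.24863 = 1.7760.
P₁ = e^(−E₁/kT) / Z = 0.52733/1.7760 = 0.297.

0.297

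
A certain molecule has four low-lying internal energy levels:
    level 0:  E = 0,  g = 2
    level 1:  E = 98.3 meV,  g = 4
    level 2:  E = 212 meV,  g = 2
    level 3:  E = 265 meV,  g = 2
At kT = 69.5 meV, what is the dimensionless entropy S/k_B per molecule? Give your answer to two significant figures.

Eᵢ/kT = 0, 1.414, 3.050, 3.813.
Z = Σ gᵢe^(−Eᵢ/kT) = 2·e^(−0) + 4·e^(−1.414) + 2·e^(−3.050) + 2·e^(−3.813) = 2.000 + 0.9727 + 0.09472 + 0.04416 = 3.112.
⟨E⟩ = Σ EᵢPᵢ = 40.94 meV.
S/k_B = ln Z + ⟨E⟩/kT = ln(3.112) + 40.94/69.5 = 1.135 + 0.5891 = 1.7.

1.7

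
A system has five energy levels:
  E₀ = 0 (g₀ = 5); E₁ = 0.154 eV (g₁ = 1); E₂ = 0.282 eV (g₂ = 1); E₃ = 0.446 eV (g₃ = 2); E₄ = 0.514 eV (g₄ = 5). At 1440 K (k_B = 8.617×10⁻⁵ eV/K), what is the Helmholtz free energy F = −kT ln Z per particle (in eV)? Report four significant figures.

k_BT = 8.617×10⁻⁵ × 1440 K = 0.124085 eV.
Eᵢ/kT = 0, 1.24108, 2.27264, 3.59431, 4.14232.
Z = Σ gᵢe^(−Eᵢ/kT) = 5·e^(−0) + 1·e^(−1.24108) + 1·e^(−2.27264) + 2·e^(−3.59431) + 5·e^(−4.14232) = 5.00000 + 0.289072 + 0.103040 + 0.0549593 + 0.0794298 = 5.52650.
F = −kT ln Z = −0.124085 × ln(5.52650) = −0.124085 × 1.70955 = -0.2121 eV.

-0.2121 eV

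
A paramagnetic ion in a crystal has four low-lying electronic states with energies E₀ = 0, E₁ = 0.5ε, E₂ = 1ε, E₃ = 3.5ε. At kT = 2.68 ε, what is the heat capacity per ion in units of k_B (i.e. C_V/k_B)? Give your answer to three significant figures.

Eᵢ/kT = 0, 0.18657, 0.37313, 1.3060.
Z = Σ e^(−Eᵢ/kT) = e^(−0) + e^(−0.18657) + e^(−0.37313) + e^(−1.3060) = 1.0000 + 0.82980 + 0.68858 + 0.27090 = 2.7893.
⟨E⟩ = 0.73554 ε, ⟨E²⟩ = 1.5110 ε².
C_V/k_B = (⟨E²⟩ − ⟨E⟩²)/(kT)² = (1.5110 − 0.54102)/7.1824 = 0.135.

0.135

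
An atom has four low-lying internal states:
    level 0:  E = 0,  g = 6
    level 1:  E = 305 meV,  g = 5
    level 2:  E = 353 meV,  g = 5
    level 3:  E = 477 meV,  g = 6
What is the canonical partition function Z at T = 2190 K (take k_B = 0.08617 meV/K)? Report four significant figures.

k_BT = 0.08617 × 2190 K = 188.712 meV.
Eᵢ/kT = 0, 1.61622, 1.87058, 2.52766.
Z = Σ gᵢe^(−Eᵢ/kT) = 6·e^(−0) + 5·e^(−1.61622) + 5·e^(−1.87058) + 6·e^(−2.52766) = 6.00000 + 0.993241 + 0.770171 + 0.479074 = 8.24249.

Z = 8.242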